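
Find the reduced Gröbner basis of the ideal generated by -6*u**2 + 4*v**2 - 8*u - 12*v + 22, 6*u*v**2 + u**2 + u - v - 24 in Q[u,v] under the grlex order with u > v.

G = {v**4 - 3*v**3 - 3/4*u*v + 305/54*v**2 - 137/27*u - 3/4*v - 176/27, u*v**2 + 1/9*v**2 - 1/18*u - 1/2*v - 61/18, u**2 - 2/3*v**2 + 4/3*u + 2*v - 11/3}

f_1 = -6*u**2 + 4*v**2 - 8*u - 12*v + 22, LT = u**2.
f_2 = 6*u*v**2 + u**2 + u - v - 24, LT = u*v**2.

S(f_1,f_2): lcm = u**2*v**2. S = -2/3*v**4 - 1/6*u**3 + 4/3*u*v**2 + 2*v**3 - 1/6*u**2 + 1/6*u*v - 11/3*v**2 + 4*u.
  leading term v**4: no divisor's leading term divides it; move -2/3*v**4 to the remainder.
  leading term u**3: subtract (1/36*u)·f_1 from -1/6*u**3 + 4/3*u*v**2 + 2*v**3 - 1/6*u**2 + 1/6*u*v - 11/3*v**2 + 4*u → 11/9*u*v**2 + 2*v**3 + 1/18*u**2 + 1/2*u*v - 11/3*v**2 + 61/18*u
  leading term u*v**2: subtract (11/54)·f_2 from 11/9*u*v**2 + 2*v**3 + 1/18*u**2 + 1/2*u*v - 11/3*v**2 + 61/18*u → 2*v**3 - 4/27*u**2 + 1/2*u*v - 11/3*v**2 + 86/27*u + 11/54*v + 44/9
  leading term v**3: no divisor's leading term divides it; move 2*v**3 to the remainder.
  leading term u**2: subtract (2/81)·f_1 from -4/27*u**2 + 1/2*u*v - 11/3*v**2 + 86/27*u + 11/54*v + 44/9 → 1/2*u*v - 305/81*v**2 + 274/81*u + 1/2*v + 352/81
  leading term u*v: no divisor's leading term divides it; move 1/2*u*v to the remainder.
  leading term v**2: no divisor's leading term divides it; move -305/81*v**2 to the remainder.
  leading term u: no divisor's leading term divides it; move 274/81*u to the remainder.
  leading term v: no divisor's leading term divides it; move 1/2*v to the remainder.
  leading term 1: no divisor's leading term divides it; move 352/81 to the remainder.
  remainder -2/3*v**4 + 2*v**3 + 1/2*u*v - 305/81*v**2 + 274/81*u + 1/2*v + 352/81 ≠ 0; add g_3 = -2/3*v**4 + 2*v**3 + 1/2*u*v - 305/81*v**2 + 274/81*u + 1/2*v + 352/81 to the basis.

S(f_1,g_3): leading monomials are coprime, so the S-polynomial reduces to 0 (Buchberger's first criterion).
S(f_2,g_3): lcm = u*v**4. S = 1/6*u**2*v**2 + 3*u*v**3 + 3/4*u**2*v - 148/27*u*v**2 - 1/6*v**3 + 137/27*u**2 + 3/4*u*v - 4*v**2 + 176/27*u.
  leading term u**2*v**2: subtract (-1/36*v**2)·f_1 from 1/6*u**2*v**2 + 3*u*v**3 + 3/4*u**2*v - 148/27*u*v**2 - 1/6*v**3 + 137/27*u**2 + 3/4*u*v - 4*v**2 + 176/27*u → 3*u*v**3 + 1/9*v**4 + 3/4*u**2*v - 154/27*u*v**2 - 1/2*v**3 + 137/27*u**2 + 3/4*u*v - 61/18*v**2 + 176/27*u
  leading term u*v**3: subtract (1/2*v)·f_2 from 3*u*v**3 + 1/9*v**4 + 3/4*u**2*v - 154/27*u*v**2 - 1/2*v**3 + 137/27*u**2 + 3/4*u*v - 61/18*v**2 + 176/27*u → 1/9*v**4 + 1/4*u**2*v - 154/27*u*v**2 - 1/2*v**3 + 137/27*u**2 + 1/4*u*v - 26/9*v**2 + 176/27*u + 12*v
  leading term v**4: subtract (-1/6)·g_3 from 1/9*v**4 + 1/4*u**2*v - 154/27*u*v**2 - 1/2*v**3 + 137/27*u**2 + 1/4*u*v - 26/9*v**2 + 176/27*u + 12*v → 1/4*u**2*v - 154/27*u*v**2 - 1/6*v**3 + 137/27*u**2 + 1/3*u*v - 1709/486*v**2 + 1721/243*u + 145/12*v + 176/243
  leading term u**2*v: subtract (-1/24*v)·f_1 from 1/4*u**2*v - 154/27*u*v**2 - 1/6*v**3 + 137/27*u**2 + 1/3*u*v - 1709/486*v**2 + 1721/243*u + 145/12*v + 176/243 → -154/27*u*v**2 + 137/27*u**2 - 976/243*v**2 + 1721/243*u + 13*v + 176/243
  leading term u*v**2: subtract (-77/81)·f_2 from -154/27*u*v**2 + 137/27*u**2 - 976/243*v**2 + 1721/243*u + 13*v + 176/243 → 488/81*u**2 - 976/243*v**2 + 1952/243*u + 976/81*v - 5368/243
  leading term u**2: subtract (-244/243)·f_1 from 488/81*u**2 - 976/243*v**2 + 1952/243*u + 976/81*v - 5368/243 → 0
  remainder 0.

Every S-polynomial of the final basis reduces to 0, so we have a Gröbner basis.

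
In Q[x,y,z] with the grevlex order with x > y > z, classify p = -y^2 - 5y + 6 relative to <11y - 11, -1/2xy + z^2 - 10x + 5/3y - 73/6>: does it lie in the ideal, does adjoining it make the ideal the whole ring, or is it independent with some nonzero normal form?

First compute the reduced Gröbner basis of I by Buchberger's algorithm.
f_1 = 11y - 11, LT = y.
f_2 = -1/2xy + z^2 - 10x + 5/3y - 73/6, LT = xy.

S(f_1,f_2): lcm = xy. S = 2z^2 - 21x + 10/3y - 73/3.
  leading term z^2: no divisor's leading term divides it; move 2z^2 to the remainder.
  leading term x: no divisor's leading term divides it; move -21x to the remainder.
  leading term y: subtract (10/33)·f_1 from 10/3y - 73/3 → -21
  leading term 1: no divisor's leading term divides it; move -21 to the remainder.
  remainder 2z^2 - 21x - 21 ≠ 0; add h_3 = 2z^2 - 21x - 21 to the basis.

The other S-polynomials (S(f_1,h_3), S(f_2,h_3)) all reduce to 0 modulo the current basis, so we have a Gröbner basis.
Inter-reduce: drop elements whose leading term is divisible by another's, tail-reduce, and make monic.
Reduced Gröbner basis: {z^2 - 21/2x - 21/2, y - 1}.
Label its elements g_1 = z^2 - 21/2x - 21/2, g_2 = y - 1.

Reduce p = -y^2 - 5y + 6 modulo G:
  leading term y^2: subtract (-y)·g_2 from -y^2 - 5y + 6 → -6y + 6
  leading term y: subtract (-6)·g_2 from -6y + 6 → 0
  normal form = 0.
Since the normal form is 0, p ∈ I.

-y^2 - 5y + 6 lies in I (it reduces to 0).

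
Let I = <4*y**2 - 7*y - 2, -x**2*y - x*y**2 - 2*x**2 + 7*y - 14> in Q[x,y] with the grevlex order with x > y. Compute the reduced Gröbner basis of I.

G = {x**2 + 3/7*x*y + 1/7*x - 4*y + 8, y**2 - 7/4*y - 1/2}

f_1 = 4*y**2 - 7*y - 2, LT = y**2.
f_2 = -x**2*y - x*y**2 - 2*x**2 + 7*y - 14, LT = x**2*y.

S(f_1,f_2): lcm = x**2*y**2. S = -x*y**3 - 15/4*x**2*y - 1/2*x**2 + 7*y**2 - 14*y.
  leading term x*y**3: subtract (-1/4*x*y)·f_1 from -x*y**3 - 15/4*x**2*y - 1/2*x**2 + 7*y**2 - 14*y → -15/4*x**2*y - 7/4*x*y**2 - 1/2*x**2 - 1/2*x*y + 7*y**2 - 14*y
  leading term x**2*y: subtract (15/4)·f_2 from -15/4*x**2*y - 7/4*x*y**2 - 1/2*x**2 - 1/2*x*y + 7*y**2 - 14*y → 2*x*y**2 + 7*x**2 - 1/2*x*y + 7*y**2 - 161/4*y + 105/2
  leading term x*y**2: subtract (1/2*x)·f_1 from 2*x*y**2 + 7*x**2 - 1/2*x*y + 7*y**2 - 161/4*y + 105/2 → 7*x**2 + 3*x*y + 7*y**2 + x - 161/4*y + 105/2
  leading term x**2: no divisor's leading term divides it; move 7*x**2 to the remainder.
  leading term x*y: no divisor's leading term divides it; move 3*x*y to the remainder.
  leading term y**2: subtract (7/4)·f_1 from 7*y**2 + x - 161/4*y + 105/2 → x - 28*y + 56
  leading term x: no divisor's leading term divides it; move x to the remainder.
  leading term y: no divisor's leading term divides it; move -28*y to the remainder.
  leading term 1: no divisor's leading term divides it; move 56 to the remainder.
  remainder 7*x**2 + 3*x*y + x - 28*y + 56 ≠ 0; add g_3 = 7*x**2 + 3*x*y + x - 28*y + 56 to the basis.

S(f_1,g_3): leading monomials are coprime, so the S-polynomial reduces to 0 (Buchberger's first criterion).
S(f_2,g_3): lcm = x**2*y. S = 4/7*x*y**2 + 2*x**2 - 1/7*x*y + 4*y**2 - 15*y + 14.
  leading term x*y**2: subtract (1/7*x)·f_1 from 4/7*x*y**2 + 2*x**2 - 1/7*x*y + 4*y**2 - 15*y + 14 → 2*x**2 + 6/7*x*y + 4*y**2 + 2/7*x - 15*y + 14
  leading term x**2: subtract (2/7)·g_3 from 2*x**2 + 6/7*x*y + 4*y**2 + 2/7*x - 15*y + 14 → 4*y**2 - 7*y - 2
  leading term y**2: subtract (1)·f_1 from 4*y**2 - 7*y - 2 → 0
  remainder 0.

Every S-polynomial of the final basis reduces to 0, so we have a Gröbner basis.
Inter-reduce: drop elements whose leading term is divisible by another's, tail-reduce, and make monic.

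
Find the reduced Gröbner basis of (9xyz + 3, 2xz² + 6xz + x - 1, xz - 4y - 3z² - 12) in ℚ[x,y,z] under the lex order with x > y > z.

f_1 = 9xyz + 3, LT = xyz.
f_2 = 2xz² + 6xz + x - 1, LT = xz².
f_3 = xz - 4y - 3z² - 12, LT = xz.

S(f_1,f_2): lcm = xyz². S = -3xyz - ½xy + ½y + ⅓z.
  leading term xyz: subtract (-⅓)·f_1 from -3xyz - ½xy + ½y + ⅓z → -½xy + ½y + ⅓z + 1
  leading term xy: no divisor's leading term divides it; move -½xy to the remainder.
  leading term y: no divisor's leading term divides it; move ½y to the remainder.
  leading term z: no divisor's leading term divides it; move ⅓z to the remainder.
  leading term 1: no divisor's leading term divides it; move 1 to the remainder.
  remainder -½xy + ½y + ⅓z + 1 ≠ 0; add g_4 = -½xy + ½y + ⅓z + 1 to the basis.

S(f_1,f_3): lcm = xyz. S = 4y² + 3yz² + 12y + ⅓.
  leading term y²: no divisor's leading term divides it; move 4y² to the remainder.
  leading term yz²: no divisor's leading term divides it; move 3yz² to the remainder.
  leading term y: no divisor's leading term divides it; move 12y to the remainder.
  leading term 1: no divisor's leading term divides it; move ⅓ to the remainder.
  remainder 4y² + 3yz² + 12y + ⅓ ≠ 0; add g_5 = 4y² + 3yz² + 12y + ⅓ to the basis.

S(f_2,f_3): lcm = xz². S = 3xz + ½x + 4yz + 3z³ + 12z - ½.
  leading term xz: subtract (3)·f_3 from 3xz + ½x + 4yz + 3z³ + 12z - ½ → ½x + 4yz + 12y + 3z³ + 9z² + 12z + 71/2
  leading term x: no divisor's leading term divides it; move ½x to the remainder.
  leading term yz: no divisor's leading term divides it; move 4yz to the remainder.
  leading term y: no divisor's leading term divides it; move 12y to the remainder.
  leading term z³: no divisor's leading term divides it; move 3z³ to the remainder.
  leading term z²: no divisor's leading term divides it; move 9z² to the remainder.
  leading term z: no divisor's leading term divides it; move 12z to the remainder.
  leading term 1: no divisor's leading term divides it; move 71/2 to the remainder.
  remainder ½x + 4yz + 12y + 3z³ + 9z² + 12z + 71/2 ≠ 0; add g_6 = ½x + 4yz + 12y + 3z³ + 9z² + 12z + 71/2 to the basis.

S(f_1,g_4): lcm = xyz. S = yz + ⅔z² + 2z + ⅓.
  leading term yz: no divisor's leading term divides it; move yz to the remainder.
  leading term z²: no divisor's leading term divides it; move ⅔z² to the remainder.
  leading term z: no divisor's leading term divides it; move 2z to the remainder.
  leading term 1: no divisor's leading term divides it; move ⅓ to the remainder.
  remainder yz + ⅔z² + 2z + ⅓ ≠ 0; add g_7 = yz + ⅔z² + 2z + ⅓ to the basis.

S(f_2,g_6): lcm = xz². S = 3xz + ½x - 8yz³ - 24yz² - 6z⁵ - 18z⁴ - 24z³ - 71z² - ½.
  leading term xz: subtract (3)·f_3 from 3xz + ½x - 8yz³ - 24yz² - 6z⁵ - 18z⁴ - 24z³ - 71z² - ½ → ½x - 8yz³ - 24yz² + 12y - 6z⁵ - 18z⁴ - 24z³ - 62z² + 71/2
  leading term x: subtract (1)·g_6 from ½x - 8yz³ - 24yz² + 12y - 6z⁵ - 18z⁴ - 24z³ - 62z² + 71/2 → -8yz³ - 24yz² - 4yz - 6z⁵ - 18z⁴ - 27z³ - 71z² - 12z
  leading term yz³: subtract (-8z²)·g_7 from -8yz³ - 24yz² - 4yz - 6z⁵ - 18z⁴ - 27z³ - 71z² - 12z → -24yz² - 4yz - 6z⁵ - 38/3z⁴ - 11z³ - 205/3z² - 12z
  leading term yz²: subtract (-24z)·g_7 from -24yz² - 4yz - 6z⁵ - 38/3z⁴ - 11z³ - 205/3z² - 12z → -4yz - 6z⁵ - 38/3z⁴ + 5z³ - 61/3z² - 4z
  leading term yz: subtract (-4)·g_7 from -4yz - 6z⁵ - 38/3z⁴ + 5z³ - 61/3z² - 4z → -6z⁵ - 38/3z⁴ + 5z³ - 53/3z² + 4z + 4/3
  leading term z⁵: no divisor's leading term divides it; move -6z⁵ to the remainder.
  leading term z⁴: no divisor's leading term divides it; move -38/3z⁴ to the remainder.
  leading term z³: no divisor's leading term divides it; move 5z³ to the remainder.
  leading term z²: no divisor's leading term divides it; move -53/3z² to the remainder.
  leading term z: no divisor's leading term divides it; move 4z to the remainder.
  leading term 1: no divisor's leading term divides it; move 4/3 to the remainder.
  remainder -6z⁵ - 38/3z⁴ + 5z³ - 53/3z² + 4z + 4/3 ≠ 0; add g_8 = -6z⁵ - 38/3z⁴ + 5z³ - 53/3z² + 4z + 4/3 to the basis.

S(f_3,g_6): lcm = xz. S = -8yz² - 24yz - 4y - 6z⁴ - 18z³ - 27z² - 71z - 12.
  leading term yz²: subtract (-8z)·g_7 from -8yz² - 24yz - 4y - 6z⁴ - 18z³ - 27z² - 71z - 12 → -24yz - 4y - 6z⁴ - 38/3z³ - 11z² - 205/3z - 12
  leading term yz: subtract (-24)·g_7 from -24yz - 4y - 6z⁴ - 38/3z³ - 11z² - 205/3z - 12 → -4y - 6z⁴ - 38/3z³ + 5z² - 61/3z - 4
  leading term y: no divisor's leading term divides it; move -4y to the remainder.
  leading term z⁴: no divisor's leading term divides it; move -6z⁴ to the remainder.
  leading term z³: no divisor's leading term divides it; move -38/3z³ to the remainder.
  leading term z²: no divisor's leading term divides it; move 5z² to the remainder.
  leading term z: no divisor's leading term divides it; move -61/3z to the remainder.
  leading term 1: no divisor's leading term divides it; move -4 to the remainder.
  remainder -4y - 6z⁴ - 38/3z³ + 5z² - 61/3z - 4 ≠ 0; add g_9 = -4y - 6z⁴ - 38/3z³ + 5z² - 61/3z - 4 to the basis.

The other S-polynomials (S(f_2,g_4), S(f_3,g_4), S(f_1,g_5), S(f_2,g_5), S(f_3,g_5), S(g_4,g_5), S(f_1,g_6), S(g_4,g_6), S(g_5,g_6), S(f_1,g_7), S(f_2,g_7), S(f_3,g_7), S(g_4,g_7), S(g_5,g_7), S(g_6,g_7), S(f_1,g_8), S(f_2,g_8), S(f_3,g_8), S(g_4,g_8), S(g_5,g_8), S(g_6,g_8), S(g_7,g_8), S(f_1,g_9), S(f_2,g_9), S(f_3,g_9), S(g_4,g_9), S(g_5,g_9), S(g_6,g_9), S(g_7,g_9), S(g_8,g_9)) all reduce to 0 modulo the current basis, so we have a Gröbner basis.
Inter-reduce: drop elements whose leading term is divisible by another's, tail-reduce, and make monic.

G = {x - 36z⁴ - 70z³ + 128/3z² - 114z + 133/3, y + 3/2z⁴ + 19/6z³ - 5/4z² + 61/12z + 1, z⁵ + 19/9z⁴ - ⅚z³ + 53/18z² - ⅔z - 2/9}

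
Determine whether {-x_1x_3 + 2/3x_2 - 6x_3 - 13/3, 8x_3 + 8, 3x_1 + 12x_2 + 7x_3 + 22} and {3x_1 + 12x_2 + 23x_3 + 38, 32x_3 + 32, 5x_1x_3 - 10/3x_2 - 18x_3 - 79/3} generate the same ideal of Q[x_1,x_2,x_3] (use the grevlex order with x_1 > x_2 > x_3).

Yes, the ideals are equal.

For a fixed monomial order, each ideal has a unique reduced Gröbner basis; comparing bases decides equality.
Buchberger on the first generating set:
f_1 = -x_1x_3 + 2/3x_2 - 6x_3 - 13/3, LT = x_1x_3.
f_2 = 8x_3 + 8, LT = x_3.
f_3 = 3x_1 + 12x_2 + 7x_3 + 22, LT = x_1.

S(f_1,f_2): lcm = x_1x_3. S = -x_1 - 2/3x_2 + 6x_3 + 13/3.
  reduce S modulo (f_1, f_2, f_3):
  remainder 10/3x_2 + 10/3 ≠ 0; add g_4 = 10/3x_2 + 10/3 to the basis.

The other S-polynomials (S(f_1,f_3), S(f_2,f_3), S(f_1,g_4), S(f_2,g_4), S(f_3,g_4)) all reduce to 0 modulo the current basis, so we have a Gröbner basis.
Inter-reduce: drop elements whose leading term is divisible by another's, tail-reduce, and make monic.
Reduced Gröbner basis: {x_1 + 1, x_2 + 1, x_3 + 1}.

Buchberger on the second generating set:
h_1 = 3x_1 + 12x_2 + 23x_3 + 38, LT = x_1.
h_2 = 32x_3 + 32, LT = x_3.
h_3 = 5x_1x_3 - 10/3x_2 - 18x_3 - 79/3, LT = x_1x_3.

S(h_1,h_3): lcm = x_1x_3. S = 4x_2x_3 + 23/3x_3^2 + 2/3x_2 + 244/15x_3 + 79/15.
  reduce S modulo (h_1, h_2, h_3):
  remainder -10/3x_2 - 10/3 ≠ 0; add k_4 = -10/3x_2 - 10/3 to the basis.

The other S-polynomials (S(h_1,h_2), S(h_2,h_3), S(h_1,k_4), S(h_2,k_4), S(h_3,k_4)) all reduce to 0 modulo the current basis, so we have a Gröbner basis.
Inter-reduce: drop elements whose leading term is divisible by another's, tail-reduce, and make monic.
Reduced Gröbner basis: {x_1 + 1, x_2 + 1, x_3 + 1}.

The two bases agree; hence the ideals are identical.
The choice of monomial ordering does not affect the verdict — as long as both bases are computed under the same ordering, their equality decides ideal equality.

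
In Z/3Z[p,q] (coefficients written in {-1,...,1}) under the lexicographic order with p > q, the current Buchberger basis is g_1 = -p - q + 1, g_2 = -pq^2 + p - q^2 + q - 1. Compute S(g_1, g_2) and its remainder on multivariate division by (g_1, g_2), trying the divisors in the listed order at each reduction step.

S(g_1, g_2) = p + q^3 + q^2 + q - 1; remainder on division = q^3 + q^2.

lcm(LM(g_1), LM(g_2)) = pq^2.
S = (lcm/LT(g_1))·g_1 − (lcm/LT(g_2))·g_2 = p + q^3 + q^2 + q - 1.
Reduce S modulo (g_1, g_2) in that order:
  leading term p: subtract (-1)·g_1 from p + q^3 + q^2 + q - 1 → q^3 + q^2
  leading term q^3: no divisor's leading term divides it; move q^3 to the remainder.
  leading term q^2: no divisor's leading term divides it; move q^2 to the remainder.
The remainder q^3 + q^2 is nonzero, so it would be added as the next basis element.
An S-polynomial is built so that the two leading terms cancel; whether anything survives reduction is exactly the Gröbner-basis criterion.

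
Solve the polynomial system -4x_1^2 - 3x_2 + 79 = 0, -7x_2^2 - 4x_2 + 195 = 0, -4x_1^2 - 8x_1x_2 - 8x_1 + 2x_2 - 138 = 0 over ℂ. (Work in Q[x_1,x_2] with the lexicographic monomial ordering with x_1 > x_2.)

{(-4, 5)}

Compute a lex Gröbner basis by Buchberger's algorithm.
f_1 = -4x_1^2 - 3x_2 + 79, LT = x_1^2.
f_2 = -7x_2^2 - 4x_2 + 195, LT = x_2^2.
f_3 = -4x_1^2 - 8x_1x_2 - 8x_1 + 2x_2 - 138, LT = x_1^2.

S(f_1,f_2): leading monomials are coprime, so the S-polynomial reduces to 0 (Buchberger's first criterion).
S(f_1,f_3): lcm = x_1^2. S = -2x_1x_2 - 2x_1 + 5/4x_2 - 217/4.
  leading term x_1x_2: no divisor's leading term divides it; move -2x_1x_2 to the remainder.
  leading term x_1: no divisor's leading term divides it; move -2x_1 to the remainder.
  leading term x_2: no divisor's leading term divides it; move 5/4x_2 to the remainder.
  leading term 1: no divisor's leading term divides it; move -217/4 to the remainder.
  remainder -2x_1x_2 - 2x_1 + 5/4x_2 - 217/4 ≠ 0; add h_4 = -2x_1x_2 - 2x_1 + 5/4x_2 - 217/4 to the basis.

S(f_2,f_3): leading monomials are coprime, so the S-polynomial reduces to 0 (Buchberger's first criterion).
S(f_1,h_4): lcm = x_1^2x_2. S = -x_1^2 + 5/8x_1x_2 - 217/8x_1 + 3/4x_2^2 - 79/4x_2.
  leading term x_1^2: subtract (1/4)·f_1 from -x_1^2 + 5/8x_1x_2 - 217/8x_1 + 3/4x_2^2 - 79/4x_2 → 5/8x_1x_2 - 217/8x_1 + 3/4x_2^2 - 19x_2 - 79/4
  leading term x_1x_2: subtract (-5/16)·h_4 from 5/8x_1x_2 - 217/8x_1 + 3/4x_2^2 - 19x_2 - 79/4 → -111/4x_1 + 3/4x_2^2 - 1191/64x_2 - 2349/64
  leading term x_1: no divisor's leading term divides it; move -111/4x_1 to the remainder.
  leading term x_2^2: subtract (-3/28)·f_2 from 3/4x_2^2 - 1191/64x_2 - 2349/64 → -8529/448x_2 - 7083/448
  leading term x_2: no divisor's leading term divides it; move -8529/448x_2 to the remainder.
  leading term 1: no divisor's leading term divides it; move -7083/448 to the remainder.
  remainder -111/4x_1 - 8529/448x_2 - 7083/448 ≠ 0; add h_5 = -111/4x_1 - 8529/448x_2 - 7083/448 to the basis.

S(f_2,h_4): lcm = x_1x_2^2. S = -3/7x_1x_2 - 195/7x_1 + 5/8x_2^2 - 217/8x_2.
  leading term x_1x_2: subtract (3/14)·h_4 from -3/7x_1x_2 - 195/7x_1 + 5/8x_2^2 - 217/8x_2 → -192/7x_1 + 5/8x_2^2 - 767/28x_2 + 93/8
  leading term x_1: subtract (256/259)·h_5 from -192/7x_1 + 5/8x_2^2 - 767/28x_2 + 93/8 → 5/8x_2^2 - 62189/7252x_2 + 395265/14504
  leading term x_2^2: subtract (-5/56)·f_2 from 5/8x_2^2 - 62189/7252x_2 + 395265/14504 → -64779/7252x_2 + 323895/7252
  leading term x_2: no divisor's leading term divides it; move -64779/7252x_2 to the remainder.
  leading term 1: no divisor's leading term divides it; move 323895/7252 to the remainder.
  remainder -64779/7252x_2 + 323895/7252 ≠ 0; add h_6 = -64779/7252x_2 + 323895/7252 to the basis.

S(f_3,h_4): lcm = x_1^2x_2. S = -x_1^2 + 2x_1x_2^2 + 21/8x_1x_2 - 217/8x_1 - 1/2x_2^2 + 69/2x_2.
  leading term x_1^2: subtract (1/4)·f_1 from -x_1^2 + 2x_1x_2^2 + 21/8x_1x_2 - 217/8x_1 - 1/2x_2^2 + 69/2x_2 → 2x_1x_2^2 + 21/8x_1x_2 - 217/8x_1 - 1/2x_2^2 + 141/4x_2 - 79/4
  leading term x_1x_2^2: subtract (-2/7x_1)·f_2 from 2x_1x_2^2 + 21/8x_1x_2 - 217/8x_1 - 1/2x_2^2 + 141/4x_2 - 79/4 → 83/56x_1x_2 + 1601/56x_1 - 1/2x_2^2 + 141/4x_2 - 79/4
  leading term x_1x_2: subtract (-83/112)·h_4 from 83/56x_1x_2 + 1601/56x_1 - 1/2x_2^2 + 141/4x_2 - 79/4 → 759/28x_1 - 1/2x_2^2 + 16207/448x_2 - 3837/64
  leading term x_1: subtract (-253/259)·h_5 from 759/28x_1 - 1/2x_2^2 + 16207/448x_2 - 3837/64 → -1/2x_2^2 + 63743/3626x_2 - 136695/1813
  leading term x_2^2: subtract (1/14)·f_2 from -1/2x_2^2 + 63743/3626x_2 - 136695/1813 → 64779/3626x_2 - 323895/3626
  leading term x_2: subtract (-2)·h_6 from 64779/3626x_2 - 323895/3626 → 0
  remainder 0.

S(f_1,h_5): lcm = x_1^2. S = -2843/4144x_1x_2 - 2361/4144x_1 + 3/4x_2 - 79/4.
  leading term x_1x_2: subtract (2843/8288)·h_4 from -2843/4144x_1x_2 - 2361/4144x_1 + 3/4x_2 - 79/4 → 241/2072x_1 + 10649/33152x_2 - 5403/4736
  leading term x_1: subtract (-241/57498)·h_5 from 241/2072x_1 + 10649/33152x_2 - 5403/4736 → 64779/268324x_2 - 323895/268324
  leading term x_2: subtract (-1/37)·h_6 from 64779/268324x_2 - 323895/268324 → 0
  remainder 0.

S(f_2,h_5): leading monomials are coprime, so the S-polynomial reduces to 0 (Buchberger's first criterion).
S(f_3,h_5): lcm = x_1^2. S = 5445/4144x_1x_2 + 5927/4144x_1 - 1/2x_2 + 69/2.
  leading term x_1x_2: subtract (-5445/8288)·h_4 from 5445/4144x_1x_2 + 5927/4144x_1 - 1/2x_2 + 69/2 → 241/2072x_1 + 10649/33152x_2 - 5403/4736
  leading term x_1: subtract (-241/57498)·h_5 from 241/2072x_1 + 10649/33152x_2 - 5403/4736 → 64779/268324x_2 - 323895/268324
  leading term x_2: subtract (-1/37)·h_6 from 64779/268324x_2 - 323895/268324 → 0
  remainder 0.

S(h_4,h_5): lcm = x_1x_2. S = x_1 - 2843/4144x_2^2 - 4951/4144x_2 + 217/8.
  leading term x_1: subtract (-4/111)·h_5 from x_1 - 2843/4144x_2^2 - 4951/4144x_2 + 217/8 → -2843/4144x_2^2 - 3897/2072x_2 + 110045/4144
  leading term x_2^2: subtract (2843/29008)·f_2 from -2843/4144x_2^2 - 3897/2072x_2 + 110045/4144 → -21593/14504x_2 + 107965/14504
  leading term x_2: subtract (1/6)·h_6 from -21593/14504x_2 + 107965/14504 → 0
  remainder 0.

S(f_1,h_6): leading monomials are coprime, so the S-polynomial reduces to 0 (Buchberger's first criterion).
S(f_2,h_6): lcm = x_2^2. S = 39/7x_2 - 195/7.
  leading term x_2: subtract (-1036/1661)·h_6 from 39/7x_2 - 195/7 → 0
  remainder 0.

S(f_3,h_6): leading monomials are coprime, so the S-polynomial reduces to 0 (Buchberger's first criterion).
S(h_4,h_6): lcm = x_1x_2. S = 6x_1 - 5/8x_2 + 217/8.
  leading term x_1: subtract (-8/37)·h_5 from 6x_1 - 5/8x_2 + 217/8 → -1228/259x_2 + 6140/259
  leading term x_2: subtract (34384/64779)·h_6 from -1228/259x_2 + 6140/259 → 0
  remainder 0.

S(h_5,h_6): leading monomials are coprime, so the S-polynomial reduces to 0 (Buchberger's first criterion).
Every S-polynomial of the final basis reduces to 0, so we have a Gröbner basis.
Inter-reduce: drop elements whose leading term is divisible by another's, tail-reduce, and make monic.
Reduced Gröbner basis: {x_1 + 4, x_2 - 5}.

A lex Gröbner basis eliminates variables successively. Here x_2 - 5 depends only on x_2, with roots {5}; lifting each root through the earlier basis elements recovers the full solutions.
  x_2 = 5: the earlier basis element becomes x_1 + 4 = 0, giving x_1 = -4 — point (-4, 5).
Check: every point annihilates each of the original generators.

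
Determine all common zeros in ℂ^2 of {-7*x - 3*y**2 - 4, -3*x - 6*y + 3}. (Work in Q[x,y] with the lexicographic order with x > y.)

{(-1, 1), (-19/3, 11/3)}

Compute a lex Gröbner basis by Buchberger's algorithm.
f_1 = -7*x - 3*y**2 - 4, LT = x.
f_2 = -3*x - 6*y + 3, LT = x.

S(f_1,f_2): lcm = x. S = 3/7*y**2 - 2*y + 11/7.
  reduce S modulo (f_1, f_2):
  remainder 3/7*y**2 - 2*y + 11/7 ≠ 0; add h_3 = 3/7*y**2 - 2*y + 11/7 to the basis.

The other S-polynomials (S(f_1,h_3), S(f_2,h_3)) all reduce to 0 modulo the current basis, so we have a Gröbner basis.
Inter-reduce: drop elements whose leading term is divisible by another's, tail-reduce, and make monic.
Reduced Gröbner basis: {x + 2*y - 1, y**2 - 14/3*y + 11/3}.

Since the basis is lex-ordered, y**2 - 14/3*y + 11/3 is univariate in y. Its roots are {1, 11/3}. Back-substituting each root into the other basis elements fixes the other coordinates.
  y = 1: the earlier basis element becomes x + 1 = 0, giving x = -1 — point (-1, 1).
  y = 11/3: the earlier basis element becomes x + 19/3 = 0, giving x = -19/3 — point (-19/3, 11/3).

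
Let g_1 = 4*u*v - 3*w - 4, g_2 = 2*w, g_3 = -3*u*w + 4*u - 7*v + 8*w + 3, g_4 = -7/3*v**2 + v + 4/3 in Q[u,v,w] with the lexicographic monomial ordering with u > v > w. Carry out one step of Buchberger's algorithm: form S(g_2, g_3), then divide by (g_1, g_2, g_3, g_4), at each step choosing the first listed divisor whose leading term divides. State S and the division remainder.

S(g_2, g_3) = 4/3*u - 7/3*v + 8/3*w + 1; remainder on division = 4/3*u - 7/3*v + 1.

lcm(LM(g_2), LM(g_3)) = u*w.
S = (lcm/LT(g_2))·g_2 − (lcm/LT(g_3))·g_3 = 4/3*u - 7/3*v + 8/3*w + 1.
Reduce S modulo (g_1, g_2, g_3, g_4) in that order:
  leading term u: no divisor's leading term divides it; move 4/3*u to the remainder.
  leading term v: no divisor's leading term divides it; move -7/3*v to the remainder.
  leading term w: subtract (4/3)·g_2 from 8/3*w + 1 → 1
  leading term 1: no divisor's leading term divides it; move 1 to the remainder.
The remainder 4/3*u - 7/3*v + 1 is nonzero, so it would be added as the next basis element.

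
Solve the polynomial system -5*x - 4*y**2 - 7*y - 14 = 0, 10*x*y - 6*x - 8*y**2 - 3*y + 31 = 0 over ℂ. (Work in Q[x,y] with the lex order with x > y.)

{(-5, 1), (27/125 - 7*sqrt(5591)*I/250, -63/40 - sqrt(5591)*I/40), (27/125 + 7*sqrt(5591)*I/250, -63/40 + sqrt(5591)*I/40)}

Compute a lex Gröbner basis by Buchberger's algorithm.
f_1 = -5*x - 4*y**2 - 7*y - 14, LT = x.
f_2 = 10*x*y - 6*x - 8*y**2 - 3*y + 31, LT = x*y.

S(f_1,f_2): lcm = x*y. S = 3/5*x + 4/5*y**3 + 11/5*y**2 + 31/10*y - 31/10.
  leading term x: subtract (-3/25)·f_1 from 3/5*x + 4/5*y**3 + 11/5*y**2 + 31/10*y - 31/10 → 4/5*y**3 + 43/25*y**2 + 113/50*y - 239/50
  leading term y**3: no divisor's leading term divides it; move 4/5*y**3 to the remainder.
  leading term y**2: no divisor's leading term divides it; move 43/25*y**2 to the remainder.
  leading term y: no divisor's leading term divides it; move 113/50*y to the remainder.
  leading term 1: no divisor's leading term divides it; move -239/50 to the remainder.
  remainder 4/5*y**3 + 43/25*y**2 + 113/50*y - 239/50 ≠ 0; add h_3 = 4/5*y**3 + 43/25*y**2 + 113/50*y - 239/50 to the basis.

The other S-polynomials (S(f_1,h_3), S(f_2,h_3)) all reduce to 0 modulo the current basis, so we have a Gröbner basis.
Inter-reduce: drop elements whose leading term is divisible by another's, tail-reduce, and make monic.
Reduced Gröbner basis: {x + 4/5*y**2 + 7/5*y + 14/5, y**3 + 43/20*y**2 + 113/40*y - 239/40}.

Since the basis is lex-ordered, y**3 + 43/20*y**2 + 113/40*y - 239/40 is univariate in y. Its roots are {1, -63/40 - sqrt(5591)*I/40, -63/40 + sqrt(5591)*I/40}. Back-substituting each root into the other basis elements fixes the other coordinates.
  y = 1: the earlier basis element becomes x + 5 = 0, giving x = -5 — point (-5, 1).
  y = -63/40 - sqrt(5591)*I/40: the earlier basis element becomes x - 27/125 + 7*sqrt(5591)*I/250 = 0, giving x = 27/125 - 7*sqrt(5591)*I/250 — point (27/125 - 7*sqrt(5591)*I/250, -63/40 - sqrt(5591)*I/40).
  y = -63/40 + sqrt(5591)*I/40: the earlier basis element becomes x - 27/125 - 7*sqrt(5591)*I/250 = 0, giving x = 27/125 + 7*sqrt(5591)*I/250 — point (27/125 + 7*sqrt(5591)*I/250, -63/40 + sqrt(5591)*I/40).
Each listed point satisfies every original equation (direct substitution).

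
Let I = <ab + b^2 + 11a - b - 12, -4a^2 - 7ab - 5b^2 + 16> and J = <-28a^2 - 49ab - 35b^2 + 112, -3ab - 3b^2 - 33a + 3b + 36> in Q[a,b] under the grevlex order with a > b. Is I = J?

Yes, the ideals are equal.

Two ideals are equal iff their reduced Gröbner bases coincide (the reduced basis is unique for a fixed ordering).
Buchberger on the first generating set:
f_1 = ab + b^2 + 11a - b - 12, LT = ab.
f_2 = -4a^2 - 7ab - 5b^2 + 16, LT = a^2.

S(f_1,f_2): lcm = a^2b. S = -3/4ab^2 - 5/4b^3 + 11a^2 - ab - 12a + 4b.
  leading term ab^2: subtract (-3/4b)·f_1 from -3/4ab^2 - 5/4b^3 + 11a^2 - ab - 12a + 4b → -1/2b^3 + 11a^2 + 29/4ab - 3/4b^2 - 12a - 5b
  leading term b^3: no divisor's leading term divides it; move -1/2b^3 to the remainder.
  leading term a^2: subtract (-11/4)·f_2 from 11a^2 + 29/4ab - 3/4b^2 - 12a - 5b → -12ab - 29/2b^2 - 12a - 5b + 44
  leading term ab: subtract (-12)·f_1 from -12ab - 29/2b^2 - 12a - 5b + 44 → -5/2b^2 + 120a - 17b - 100
  leading term b^2: no divisor's leading term divides it; move -5/2b^2 to the remainder.
  leading term a: no divisor's leading term divides it; move 120a to the remainder.
  leading term b: no divisor's leading term divides it; move -17b to the remainder.
  leading term 1: no divisor's leading term divides it; move -100 to the remainder.
  remainder -1/2b^3 - 5/2b^2 + 120a - 17b - 100 ≠ 0; add g_3 = -1/2b^3 - 5/2b^2 + 120a - 17b - 100 to the basis.

The other S-polynomials (S(f_1,g_3), S(f_2,g_3)) all reduce to 0 modulo the current basis, so we have a Gröbner basis.
Inter-reduce: drop elements whose leading term is divisible by another's, tail-reduce, and make monic.
Reduced Gröbner basis: {b^3 + 5b^2 - 240a + 34b + 200, a^2 - 1/2b^2 - 77/4a + 7/4b + 17, ab + b^2 + 11a - b - 12}.

Buchberger on the second generating set:
h_1 = -28a^2 - 49ab - 35b^2 + 112, LT = a^2.
h_2 = -3ab - 3b^2 - 33a + 3b + 36, LT = ab.

S(h_1,h_2): lcm = a^2b. S = 3/4ab^2 + 5/4b^3 - 11a^2 + ab + 12a - 4b.
  leading term ab^2: subtract (-1/4b)·h_2 from 3/4ab^2 + 5/4b^3 - 11a^2 + ab + 12a - 4b → 1/2b^3 - 11a^2 - 29/4ab + 3/4b^2 + 12a + 5b
  leading term b^3: no divisor's leading term divides it; move 1/2b^3 to the remainder.
  leading term a^2: subtract (11/28)·h_1 from -11a^2 - 29/4ab + 3/4b^2 + 12a + 5b → 12ab + 29/2b^2 + 12a + 5b - 44
  leading term ab: subtract (-4)·h_2 from 12ab + 29/2b^2 + 12a + 5b - 44 → 5/2b^2 - 120a + 17b + 100
  leading term b^2: no divisor's leading term divides it; move 5/2b^2 to the remainder.
  leading term a: no divisor's leading term divides it; move -120a to the remainder.
  leading term b: no divisor's leading term divides it; move 17b to the remainder.
  leading term 1: no divisor's leading term divides it; move 100 to the remainder.
  remainder 1/2b^3 + 5/2b^2 - 120a + 17b + 100 ≠ 0; add k_3 = 1/2b^3 + 5/2b^2 - 120a + 17b + 100 to the basis.

The other S-polynomials (S(h_1,k_3), S(h_2,k_3)) all reduce to 0 modulo the current basis, so we have a Gröbner basis.
Inter-reduce: drop elements whose leading term is divisible by another's, tail-reduce, and make monic.
Reduced Gröbner basis: {b^3 + 5b^2 - 240a + 34b + 200, a^2 - 1/2b^2 - 77/4a + 7/4b + 17, ab + b^2 + 11a - b - 12}.

Same reduced basis, so the two generating sets span the same ideal.
The choice of monomial ordering does not affect the verdict — as long as both bases are computed under the same ordering, their equality decides ideal equality.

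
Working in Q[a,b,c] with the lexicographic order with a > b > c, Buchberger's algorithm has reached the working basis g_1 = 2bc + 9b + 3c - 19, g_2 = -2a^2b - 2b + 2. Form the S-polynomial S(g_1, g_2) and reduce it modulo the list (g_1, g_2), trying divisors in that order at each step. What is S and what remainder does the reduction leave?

lcm(LM(g_1), LM(g_2)) = a^2bc.
S = (lcm/LT(g_1))·g_1 − (lcm/LT(g_2))·g_2 = 9/2a^2b + 3/2a^2c - 19/2a^2 - bc + c.
Reduce S modulo (g_1, g_2) in that order:
  leading term a^2b: subtract (-9/4)·g_2 from 9/2a^2b + 3/2a^2c - 19/2a^2 - bc + c → 3/2a^2c - 19/2a^2 - bc - 9/2b + c + 9/2
  leading term a^2c: no divisor's leading term divides it; move 3/2a^2c to the remainder.
  leading term a^2: no divisor's leading term divides it; move -19/2a^2 to the remainder.
  leading term bc: subtract (-1/2)·g_1 from -bc - 9/2b + c + 9/2 → 5/2c - 5
  leading term c: no divisor's leading term divides it; move 5/2c to the remainder.
  leading term 1: no divisor's leading term divides it; move -5 to the remainder.
The remainder 3/2a^2c - 19/2a^2 + 5/2c - 5 is nonzero, so it would be added as the next basis element.

S(g_1, g_2) = 9/2a^2b + 3/2a^2c - 19/2a^2 - bc + c; remainder on division = 3/2a^2c - 19/2a^2 + 5/2c - 5.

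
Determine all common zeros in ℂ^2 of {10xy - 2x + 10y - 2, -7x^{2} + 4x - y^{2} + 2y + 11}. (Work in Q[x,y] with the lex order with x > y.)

Compute a lex Gröbner basis by Buchberger's algorithm.
f_1 = 10xy - 2x + 10y - 2, LT = xy.
f_2 = -7x^{2} + 4x - y^{2} + 2y + 11, LT = x^{2}.

S(f_1,f_2): lcm = x^{2}y. S = -\tfrac{1}{5}x^{2} + \tfrac{11}{7}xy - \tfrac{1}{5}x - \tfrac{1}{7}y^{3} + \tfrac{2}{7}y^{2} + \tfrac{11}{7}y.
  leading term x^{2}: subtract (\tfrac{1}{35})·f_2 from -\tfrac{1}{5}x^{2} + \tfrac{11}{7}xy - \tfrac{1}{5}x - \tfrac{1}{7}y^{3} + \tfrac{2}{7}y^{2} + \tfrac{11}{7}y → \tfrac{11}{7}xy - \tfrac{11}{35}x - \tfrac{1}{7}y^{3} + \tfrac{11}{35}y^{2} + \tfrac{53}{35}y - \tfrac{11}{35}
  leading term xy: subtract (\tfrac{11}{70})·f_1 from \tfrac{11}{7}xy - \tfrac{11}{35}x - \tfrac{1}{7}y^{3} + \tfrac{11}{35}y^{2} + \tfrac{53}{35}y - \tfrac{11}{35} → -\tfrac{1}{7}y^{3} + \tfrac{11}{35}y^{2} - \tfrac{2}{35}y
  leading term y^{3}: no divisor's leading term divides it; move -\tfrac{1}{7}y^{3} to the remainder.
  leading term y^{2}: no divisor's leading term divides it; move \tfrac{11}{35}y^{2} to the remainder.
  leading term y: no divisor's leading term divides it; move -\tfrac{2}{35}y to the remainder.
  remainder -\tfrac{1}{7}y^{3} + \tfrac{11}{35}y^{2} - \tfrac{2}{35}y ≠ 0; add h_3 = -\tfrac{1}{7}y^{3} + \tfrac{11}{35}y^{2} - \tfrac{2}{35}y to the basis.

The other S-polynomials (S(f_1,h_3), S(f_2,h_3)) all reduce to 0 modulo the current basis, so we have a Gröbner basis.
Inter-reduce: drop elements whose leading term is divisible by another's, tail-reduce, and make monic.
Reduced Gröbner basis: {x^{2} - \tfrac{4}{7}x + \tfrac{1}{7}y^{2} - \tfrac{2}{7}y - \tfrac{11}{7}, xy - \tfrac{1}{5}x + y - \tfrac{1}{5}, y^{3} - \tfrac{11}{5}y^{2} + \tfrac{2}{5}y}.

Since the basis is lex-ordered, y^{3} - \tfrac{11}{5}y^{2} + \tfrac{2}{5}y is univariate in y. Its roots are {0, 1/5, 2}. Back-substituting each root into the other basis elements fixes the other coordinates.
  y = 0: the earlier basis elements become x^{2} - \tfrac{4}{7}x - \tfrac{11}{7} = 0; -\tfrac{1}{5}x - \tfrac{1}{5} = 0, giving x = -1 — point (-1, 0).
  y = 1/5: the earlier basis element becomes x^{2} - \tfrac{4}{7}x - \tfrac{284}{175} = 0, giving x = 2/7 - 6*sqrt(58)/35, 2/7 + 6*sqrt(58)/35 — points (2/7 - 6*sqrt(58)/35, 1/5), (2/7 + 6*sqrt(58)/35, 1/5).
  y = 2: the earlier basis elements become x^{2} - \tfrac{4}{7}x - \tfrac{11}{7} = 0; \tfrac{9}{5}x + \tfrac{9}{5} = 0, giving x = -1 — point (-1, 2).
Check: every point annihilates each of the original generators.

{(-1, 0), (2/7 - 6*sqrt(58)/35, 1/5), (2/7 + 6*sqrt(58)/35, 1/5), (-1, 2)}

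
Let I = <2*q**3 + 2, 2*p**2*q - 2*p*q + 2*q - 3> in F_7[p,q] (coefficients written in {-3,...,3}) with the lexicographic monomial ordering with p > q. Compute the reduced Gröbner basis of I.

f_1 = 2*q**3 + 2, LT = q**3.
f_2 = 2*p**2*q - 2*p*q + 2*q - 3, LT = p**2*q.

S(f_1,f_2): lcm = p**2*q**3. S = p**2 + p*q**3 - q**3 - 2*q**2.
  reduce S modulo (f_1, f_2):
  remainder p**2 - p - 2*q**2 + 1 ≠ 0; add g_3 = p**2 - p - 2*q**2 + 1 to the basis.

The other S-polynomials (S(f_1,g_3), S(f_2,g_3)) all reduce to 0 modulo the current basis, so we have a Gröbner basis.
Inter-reduce: drop elements whose leading term is divisible by another's, tail-reduce, and make monic.

G = {p**2 - p - 2*q**2 + 1, q**3 + 1}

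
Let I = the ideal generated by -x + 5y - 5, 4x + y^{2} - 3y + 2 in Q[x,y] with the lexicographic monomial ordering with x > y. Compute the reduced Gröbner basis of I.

f_1 = -x + 5y - 5, LT = x.
f_2 = 4x + y^{2} - 3y + 2, LT = x.

S(f_1,f_2): lcm = x. S = -\tfrac{1}{4}y^{2} - \tfrac{17}{4}y + \tfrac{9}{2}.
  leading term y^{2}: no divisor's leading term divides it; move -\tfrac{1}{4}y^{2} to the remainder.
  leading term y: no divisor's leading term divides it; move -\tfrac{17}{4}y to the remainder.
  leading term 1: no divisor's leading term divides it; move \tfrac{9}{2} to the remainder.
  remainder -\tfrac{1}{4}y^{2} - \tfrac{17}{4}y + \tfrac{9}{2} ≠ 0; add g_3 = -\tfrac{1}{4}y^{2} - \tfrac{17}{4}y + \tfrac{9}{2} to the basis.

The other S-polynomials (S(f_1,g_3), S(f_2,g_3)) all reduce to 0 modulo the current basis, so we have a Gröbner basis.
Inter-reduce: drop elements whose leading term is divisible by another's, tail-reduce, and make monic.

G = {x - 5y + 5, y^{2} + 17y - 18}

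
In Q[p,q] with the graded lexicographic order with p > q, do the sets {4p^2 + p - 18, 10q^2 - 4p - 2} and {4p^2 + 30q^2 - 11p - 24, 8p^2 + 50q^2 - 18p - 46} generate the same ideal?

For a fixed monomial order, each ideal has a unique reduced Gröbner basis; comparing bases decides equality.
Buchberger on the first generating set:
f_1 = 4p^2 + p - 18, LT = p^2.
f_2 = 10q^2 - 4p - 2, LT = q^2.

S(f_1,f_2): leading monomials are coprime, so the S-polynomial reduces to 0 (Buchberger's first criterion).
Every S-polynomial of the final basis reduces to 0, so we have a Gröbner basis.
Inter-reduce: drop elements whose leading term is divisible by another's, tail-reduce, and make monic.
Reduced Gröbner basis: {p^2 + 1/4p - 9/2, q^2 - 2/5p - 1/5}.

Buchberger on the second generating set:
h_1 = 4p^2 + 30q^2 - 11p - 24, LT = p^2.
h_2 = 8p^2 + 50q^2 - 18p - 46, LT = p^2.

S(h_1,h_2): lcm = p^2. S = 5/4q^2 - 1/2p - 1/4.
  leading term q^2: no divisor's leading term divides it; move 5/4q^2 to the remainder.
  leading term p: no divisor's leading term divides it; move -1/2p to the remainder.
  leading term 1: no divisor's leading term divides it; move -1/4 to the remainder.
  remainder 5/4q^2 - 1/2p - 1/4 ≠ 0; add k_3 = 5/4q^2 - 1/2p - 1/4 to the basis.

S(h_1,k_3): leading monomials are coprime, so the S-polynomial reduces to 0 (Buchberger's first criterion).
S(h_2,k_3): leading monomials are coprime, so the S-polynomial reduces to 0 (Buchberger's first criterion).
Every S-polynomial of the final basis reduces to 0, so we have a Gröbner basis.
Inter-reduce: drop elements whose leading term is divisible by another's, tail-reduce, and make monic.
Reduced Gröbner basis: {p^2 + 1/4p - 9/2, q^2 - 2/5p - 1/5}.

Same reduced basis, so the two generating sets span the same ideal.

Yes, the ideals are equal.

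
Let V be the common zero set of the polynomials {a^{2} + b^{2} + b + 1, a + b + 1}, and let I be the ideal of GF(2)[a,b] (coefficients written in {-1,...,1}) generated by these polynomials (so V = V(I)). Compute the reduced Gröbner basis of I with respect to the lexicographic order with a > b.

Buchberger's algorithm terminates because the ascending chain of leading-term ideals stabilizes.

f_1 = a^{2} + b^{2} + b + 1, LT = a^{2}.
f_2 = a + b + 1, LT = a.

S(f_1,f_2): lcm = a^{2}. S = ab + a + b^{2} + b + 1.
  reduce S modulo (f_1, f_2):
  remainder b ≠ 0; add g_3 = b to the basis.

The other S-polynomials (S(f_1,g_3), S(f_2,g_3)) all reduce to 0 modulo the current basis, so we have a Gröbner basis.
Inter-reduce: drop elements whose leading term is divisible by another's, tail-reduce, and make monic.

G = {a + 1, b}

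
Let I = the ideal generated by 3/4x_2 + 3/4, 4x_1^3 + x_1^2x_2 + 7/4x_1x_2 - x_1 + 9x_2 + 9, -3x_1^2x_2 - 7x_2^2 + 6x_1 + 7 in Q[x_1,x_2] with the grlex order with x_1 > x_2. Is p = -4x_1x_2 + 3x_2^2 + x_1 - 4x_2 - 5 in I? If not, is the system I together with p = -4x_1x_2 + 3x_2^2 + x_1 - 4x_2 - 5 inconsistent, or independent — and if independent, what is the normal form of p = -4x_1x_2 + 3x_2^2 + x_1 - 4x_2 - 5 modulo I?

First compute the reduced Gröbner basis of I by Buchberger's algorithm.
f_1 = 3/4x_2 + 3/4, LT = x_2.
f_2 = 4x_1^3 + x_1^2x_2 + 7/4x_1x_2 - x_1 + 9x_2 + 9, LT = x_1^3.
f_3 = -3x_1^2x_2 - 7x_2^2 + 6x_1 + 7, LT = x_1^2x_2.

S(f_1,f_2): leading monomials are coprime, so the S-polynomial reduces to 0 (Buchberger's first criterion).
S(f_1,f_3): lcm = x_1^2x_2. S = x_1^2 - 7/3x_2^2 + 2x_1 + 7/3.
  leading term x_1^2: no divisor's leading term divides it; move x_1^2 to the remainder.
  leading term x_2^2: subtract (-28/9x_2)·f_1 from -7/3x_2^2 + 2x_1 + 7/3 → 2x_1 + 7/3x_2 + 7/3
  leading term x_1: no divisor's leading term divides it; move 2x_1 to the remainder.
  leading term x_2: subtract (28/9)·f_1 from 7/3x_2 + 7/3 → 0
  remainder x_1^2 + 2x_1 ≠ 0; add h_4 = x_1^2 + 2x_1 to the basis.

S(f_2,f_3): lcm = x_1^3x_2. S = 1/4x_1^2x_2^2 - 91/48x_1x_2^2 + 2x_1^2 - 1/4x_1x_2 + 9/4x_2^2 + 7/3x_1 + 9/4x_2.
  leading term x_1^2x_2^2: subtract (1/3x_1^2x_2)·f_1 from 1/4x_1^2x_2^2 - 91/48x_1x_2^2 + 2x_1^2 - 1/4x_1x_2 + 9/4x_2^2 + 7/3x_1 + 9/4x_2 → -1/4x_1^2x_2 - 91/48x_1x_2^2 + 2x_1^2 - 1/4x_1x_2 + 9/4x_2^2 + 7/3x_1 + 9/4x_2
  leading term x_1^2x_2: subtract (-1/3x_1^2)·f_1 from -1/4x_1^2x_2 - 91/48x_1x_2^2 + 2x_1^2 - 1/4x_1x_2 + 9/4x_2^2 + 7/3x_1 + 9/4x_2 → -91/48x_1x_2^2 + 9/4x_1^2 - 1/4x_1x_2 + 9/4x_2^2 + 7/3x_1 + 9/4x_2
  leading term x_1x_2^2: subtract (-91/36x_1x_2)·f_1 from -91/48x_1x_2^2 + 9/4x_1^2 - 1/4x_1x_2 + 9/4x_2^2 + 7/3x_1 + 9/4x_2 → 9/4x_1^2 + 79/48x_1x_2 + 9/4x_2^2 + 7/3x_1 + 9/4x_2
  leading term x_1^2: subtract (9/4)·h_4 from 9/4x_1^2 + 79/48x_1x_2 + 9/4x_2^2 + 7/3x_1 + 9/4x_2 → 79/48x_1x_2 + 9/4x_2^2 - 13/6x_1 + 9/4x_2
  leading term x_1x_2: subtract (79/36x_1)·f_1 from 79/48x_1x_2 + 9/4x_2^2 - 13/6x_1 + 9/4x_2 → 9/4x_2^2 - 61/16x_1 + 9/4x_2
  leading term x_2^2: subtract (3x_2)·f_1 from 9/4x_2^2 - 61/16x_1 + 9/4x_2 → -61/16x_1
  leading term x_1: no divisor's leading term divides it; move -61/16x_1 to the remainder.
  remainder -61/16x_1 ≠ 0; add h_5 = -61/16x_1 to the basis.

S(f_1,h_4): leading monomials are coprime, so the S-polynomial reduces to 0 (Buchberger's first criterion).
S(f_2,h_4): lcm = x_1^3. S = 1/4x_1^2x_2 - 2x_1^2 + 7/16x_1x_2 - 1/4x_1 + 9/4x_2 + 9/4.
  leading term x_1^2x_2: subtract (1/3x_1^2)·f_1 from 1/4x_1^2x_2 - 2x_1^2 + 7/16x_1x_2 - 1/4x_1 + 9/4x_2 + 9/4 → -9/4x_1^2 + 7/16x_1x_2 - 1/4x_1 + 9/4x_2 + 9/4
  leading term x_1^2: subtract (-9/4)·h_4 from -9/4x_1^2 + 7/16x_1x_2 - 1/4x_1 + 9/4x_2 + 9/4 → 7/16x_1x_2 + 17/4x_1 + 9/4x_2 + 9/4
  leading term x_1x_2: subtract (7/12x_1)·f_1 from 7/16x_1x_2 + 17/4x_1 + 9/4x_2 + 9/4 → 61/16x_1 + 9/4x_2 + 9/4
  leading term x_1: subtract (-1)·h_5 from 61/16x_1 + 9/4x_2 + 9/4 → 9/4x_2 + 9/4
  leading term x_2: subtract (3)·f_1 from 9/4x_2 + 9/4 → 0
  remainder 0.

S(f_3,h_4): lcm = x_1^2x_2. S = -2x_1x_2 + 7/3x_2^2 - 2x_1 - 7/3.
  leading term x_1x_2: subtract (-8/3x_1)·f_1 from -2x_1x_2 + 7/3x_2^2 - 2x_1 - 7/3 → 7/3x_2^2 - 7/3
  leading term x_2^2: subtract (28/9x_2)·f_1 from 7/3x_2^2 - 7/3 → -7/3x_2 - 7/3
  leading term x_2: subtract (-28/9)·f_1 from -7/3x_2 - 7/3 → 0
  remainder 0.

S(f_1,h_5): leading monomials are coprime, so the S-polynomial reduces to 0 (Buchberger's first criterion).
S(f_2,h_5): lcm = x_1^3. S = 1/4x_1^2x_2 + 7/16x_1x_2 - 1/4x_1 + 9/4x_2 + 9/4.
  leading term x_1^2x_2: subtract (1/3x_1^2)·f_1 from 1/4x_1^2x_2 + 7/16x_1x_2 - 1/4x_1 + 9/4x_2 + 9/4 → -1/4x_1^2 + 7/16x_1x_2 - 1/4x_1 + 9/4x_2 + 9/4
  leading term x_1^2: subtract (-1/4)·h_4 from -1/4x_1^2 + 7/16x_1x_2 - 1/4x_1 + 9/4x_2 + 9/4 → 7/16x_1x_2 + 1/4x_1 + 9/4x_2 + 9/4
  leading term x_1x_2: subtract (7/12x_1)·f_1 from 7/16x_1x_2 + 1/4x_1 + 9/4x_2 + 9/4 → -3/16x_1 + 9/4x_2 + 9/4
  leading term x_1: subtract (3/61)·h_5 from -3/16x_1 + 9/4x_2 + 9/4 → 9/4x_2 + 9/4
  leading term x_2: subtract (3)·f_1 from 9/4x_2 + 9/4 → 0
  remainder 0.

S(f_3,h_5): lcm = x_1^2x_2. S = 7/3x_2^2 - 2x_1 - 7/3.
  leading term x_2^2: subtract (28/9x_2)·f_1 from 7/3x_2^2 - 2x_1 - 7/3 → -2x_1 - 7/3x_2 - 7/3
  leading term x_1: subtract (32/61)·h_5 from -2x_1 - 7/3x_2 - 7/3 → -7/3x_2 - 7/3
  leading term x_2: subtract (-28/9)·f_1 from -7/3x_2 - 7/3 → 0
  remainder 0.

S(h_4,h_5): lcm = x_1^2. S = 2x_1.
  leading term x_1: subtract (-32/61)·h_5 from 2x_1 → 0
  remainder 0.

Every S-polynomial of the final basis reduces to 0, so we have a Gröbner basis.
Inter-reduce: drop elements whose leading term is divisible by another's, tail-reduce, and make monic.
Reduced Gröbner basis: {x_1, x_2 + 1}.
Label its elements g_1 = x_1, g_2 = x_2 + 1.

Reduce p = -4x_1x_2 + 3x_2^2 + x_1 - 4x_2 - 5 modulo G:
  leading term x_1x_2: subtract (-4x_2)·g_1 from -4x_1x_2 + 3x_2^2 + x_1 - 4x_2 - 5 → 3x_2^2 + x_1 - 4x_2 - 5
  leading term x_2^2: subtract (3x_2)·g_2 from 3x_2^2 + x_1 - 4x_2 - 5 → x_1 - 7x_2 - 5
  leading term x_1: subtract (1)·g_1 from x_1 - 7x_2 - 5 → -7x_2 - 5
  leading term x_2: subtract (-7)·g_2 from -7x_2 - 5 → 2
  leading term 1: no divisor's leading term divides it; move 2 to the remainder.
  normal form = 2.
The normal form is nonzero, so p ∉ I. Since p minus its normal form lies in I, I + (p) = I + (r) where r = 2; decide whether this ideal is the whole ring.
Here r = 2 is a nonzero constant, hence a unit: 1 ∈ I + (p), the Gröbner basis of I + (p) is {1}, and the enlarged system has no common solution — adjoining p is inconsistent.

Adjoining -4x_1x_2 + 3x_2^2 + x_1 - 4x_2 - 5 makes the ideal the whole ring: the system is inconsistent.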